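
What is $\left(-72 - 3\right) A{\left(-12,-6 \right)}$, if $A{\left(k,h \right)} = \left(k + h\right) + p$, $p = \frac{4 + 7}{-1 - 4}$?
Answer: $1515$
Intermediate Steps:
$p = - \frac{11}{5}$ ($p = \frac{11}{-5} = 11 \left(- \frac{1}{5}\right) = - \frac{11}{5} \approx -2.2$)
$A{\left(k,h \right)} = - \frac{11}{5} + h + k$ ($A{\left(k,h \right)} = \left(k + h\right) - \frac{11}{5} = \left(h + k\right) - \frac{11}{5} = - \frac{11}{5} + h + k$)
$\left(-72 - 3\right) A{\left(-12,-6 \right)} = \left(-72 - 3\right) \left(- \frac{11}{5} - 6 - 12\right) = \left(-75\right) \left(- \frac{101}{5}\right) = 1515$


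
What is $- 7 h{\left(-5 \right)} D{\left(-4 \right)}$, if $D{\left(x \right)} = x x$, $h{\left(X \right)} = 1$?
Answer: $-112$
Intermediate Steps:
$D{\left(x \right)} = x^{2}$
$- 7 h{\left(-5 \right)} D{\left(-4 \right)} = \left(-7\right) 1 \left(-4\right)^{2} = \left(-7\right) 16 = -112$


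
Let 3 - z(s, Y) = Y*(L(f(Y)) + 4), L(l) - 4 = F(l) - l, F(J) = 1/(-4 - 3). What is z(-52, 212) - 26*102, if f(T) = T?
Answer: 284405/7 ≈ 40629.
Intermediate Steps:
F(J) = -⅐ (F(J) = 1/(-7) = -⅐)
L(l) = 27/7 - l (L(l) = 4 + (-⅐ - l) = 27/7 - l)
z(s, Y) = 3 - Y*(55/7 - Y) (z(s, Y) = 3 - Y*((27/7 - Y) + 4) = 3 - Y*(55/7 - Y))
z(-52, 212) - 26*102 = (3 + 212² - 55/7*212) - 26*102 = (3 + 44944 - 11660/7) - 1*2652 = 302969/7 - 2652 = 284405/7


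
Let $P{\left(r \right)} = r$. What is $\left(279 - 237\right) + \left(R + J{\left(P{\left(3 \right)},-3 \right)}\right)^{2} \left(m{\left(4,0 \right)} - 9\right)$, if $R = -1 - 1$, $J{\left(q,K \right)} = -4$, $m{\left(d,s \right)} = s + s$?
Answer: $-282$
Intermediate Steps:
$m{\left(d,s \right)} = 2 s$
$R = -2$ ($R = -1 - 1 = -2$)
$\left(279 - 237\right) + \left(R + J{\left(P{\left(3 \right)},-3 \right)}\right)^{2} \left(m{\left(4,0 \right)} - 9\right) = \left(279 - 237\right) + \left(-2 - 4\right)^{2} \left(2 \cdot 0 - 9\right) = 42 + \left(-6\right)^{2} \left(0 - 9\right) = 42 + 36 \left(-9\right) = 42 - 324 = -282$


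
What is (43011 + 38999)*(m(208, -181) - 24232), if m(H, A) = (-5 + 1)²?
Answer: -1985954160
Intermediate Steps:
m(H, A) = 16 (m(H, A) = (-4)² = 16)
(43011 + 38999)*(m(208, -181) - 24232) = (43011 + 38999)*(16 - 24232) = 82010*(-24216) = -1985954160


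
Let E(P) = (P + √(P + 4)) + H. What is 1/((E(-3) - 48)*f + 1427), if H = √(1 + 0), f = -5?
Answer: 1/1672 ≈ 0.00059809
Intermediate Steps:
H = 1 (H = √1 = 1)
E(P) = 1 + P + √(4 + P) (E(P) = (P + √(P + 4)) + 1 = (P + √(4 + P)) + 1 = 1 + P + √(4 + P))
1/((E(-3) - 48)*f + 1427) = 1/(((1 - 3 + √(4 - 3)) - 48)*(-5) + 1427) = 1/(((1 - 3 + √1) - 48)*(-5) + 1427) = 1/(((1 - 3 + 1) - 48)*(-5) + 1427) = 1/((-1 - 48)*(-5) + 1427) = 1/(-49*(-5) + 1427) = 1/(245 + 1427) = 1/1672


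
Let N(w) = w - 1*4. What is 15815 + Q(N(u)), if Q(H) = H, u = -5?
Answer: 15806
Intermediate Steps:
N(w) = -4 + w (N(w) = w - 4 = -4 + w)
15815 + Q(N(u)) = 15815 + (-4 - 5) = 15815 - 9 = 15806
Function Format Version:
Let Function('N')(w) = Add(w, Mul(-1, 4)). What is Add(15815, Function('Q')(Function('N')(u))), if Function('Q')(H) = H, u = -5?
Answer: 15806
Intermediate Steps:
Function('N')(w) = Add(-4, w) (Function('N')(w) = Add(w, -4) = Add(-4, w))
Add(15815, Function('Q')(Function('N')(u))) = Add(15815, Add(-4, -5)) = Add(15815, -9) = 15806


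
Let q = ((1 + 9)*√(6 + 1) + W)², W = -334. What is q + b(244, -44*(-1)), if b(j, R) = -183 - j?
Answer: 111829 - 6680*√7 ≈ 94155.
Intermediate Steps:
q = (-334 + 10*√7)² (q = ((1 + 9)*√(6 + 1) - 334)² = (10*√7 - 334)² = (-334 + 10*√7)² ≈ 94582.)
q + b(244, -44*(-1)) = (112256 - 6680*√7) + (-183 - 1*244) = (112256 - 6680*√7) + (-183 - 244) = (112256 - 6680*√7) - 427 = 111829 - 6680*√7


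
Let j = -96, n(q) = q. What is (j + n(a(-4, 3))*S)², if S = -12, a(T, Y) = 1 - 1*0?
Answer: 11664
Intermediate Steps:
a(T, Y) = 1 (a(T, Y) = 1 + 0 = 1)
(j + n(a(-4, 3))*S)² = (-96 + 1*(-12))² = (-96 - 12)² = (-108)² = 11664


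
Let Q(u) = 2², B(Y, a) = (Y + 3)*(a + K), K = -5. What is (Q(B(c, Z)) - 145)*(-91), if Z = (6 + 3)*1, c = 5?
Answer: 12831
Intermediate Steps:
Z = 9 (Z = 9*1 = 9)
B(Y, a) = (-5 + a)*(3 + Y) (B(Y, a) = (Y + 3)*(a - 5) = (3 + Y)*(-5 + a) = (-5 + a)*(3 + Y))
Q(u) = 4
(Q(B(c, Z)) - 145)*(-91) = (4 - 145)*(-91) = -141*(-91) = 12831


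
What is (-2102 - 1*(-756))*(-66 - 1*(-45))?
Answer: 28266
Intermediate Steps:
(-2102 - 1*(-756))*(-66 - 1*(-45)) = (-2102 + 756)*(-66 + 45) = -1346*(-21) = 28266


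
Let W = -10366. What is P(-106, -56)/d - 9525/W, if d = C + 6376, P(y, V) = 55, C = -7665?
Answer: 11707595/13361774 ≈ 0.87620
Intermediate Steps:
d = -1289 (d = -7665 + 6376 = -1289)
P(-106, -56)/d - 9525/W = 55/(-1289) - 9525/(-10366) = 55*(-1/1289) - 9525*(-1/10366) = -55/1289 + 9525/10366 = 11707595/13361774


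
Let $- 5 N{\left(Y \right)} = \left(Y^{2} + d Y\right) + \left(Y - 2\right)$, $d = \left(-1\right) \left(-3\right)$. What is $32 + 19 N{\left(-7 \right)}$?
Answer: $- \frac{201}{5} \approx -40.2$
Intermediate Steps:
$d = 3$
$N{\left(Y \right)} = \frac{2}{5} - \frac{4 Y}{5} - \frac{Y^{2}}{5}$ ($N{\left(Y \right)} = - \frac{\left(Y^{2} + 3 Y\right) + \left(Y - 2\right)}{5} = - \frac{\left(Y^{2} + 3 Y\right) + \left(-2 + Y\right)}{5} = - \frac{-2 + Y^{2} + 4 Y}{5} = \frac{2}{5} - \frac{4 Y}{5} - \frac{Y^{2}}{5}$)
$32 + 19 N{\left(-7 \right)} = 32 + 19 \left(\frac{2}{5} - - \frac{28}{5} - \frac{\left(-7\right)^{2}}{5}\right) = 32 + 19 \left(\frac{2}{5} + \frac{28}{5} - \frac{49}{5}\right) = 32 + 19 \left(- \frac{19}{5}\right) = 32 - \frac{361}{5} = - \frac{201}{5}$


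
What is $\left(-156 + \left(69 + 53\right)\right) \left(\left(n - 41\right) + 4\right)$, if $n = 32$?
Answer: $170$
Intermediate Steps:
$\left(-156 + \left(69 + 53\right)\right) \left(\left(n - 41\right) + 4\right) = \left(-156 + \left(69 + 53\right)\right) \left(\left(32 - 41\right) + 4\right) = \left(-156 + 122\right) \left(-9 + 4\right) = \left(-34\right) \left(-5\right) = 170$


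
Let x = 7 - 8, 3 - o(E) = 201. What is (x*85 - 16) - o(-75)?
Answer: 97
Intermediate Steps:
o(E) = -198 (o(E) = 3 - 1*201 = 3 - 201 = -198)
x = -1
(x*85 - 16) - o(-75) = (-1*85 - 16) - 1*(-198) = (-85 - 16) + 198 = -101 + 198 = 97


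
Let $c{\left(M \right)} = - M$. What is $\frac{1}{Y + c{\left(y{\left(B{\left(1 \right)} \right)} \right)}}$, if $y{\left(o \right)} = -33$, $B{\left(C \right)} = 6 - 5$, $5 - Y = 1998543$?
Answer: $- \frac{1}{1998505} \approx -5.0037 \cdot 10^{-7}$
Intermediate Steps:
$Y = -1998538$ ($Y = 5 - 1998543 = -1998538$)
$B{\left(C \right)} = 1$
$\frac{1}{Y + c{\left(y{\left(B{\left(1 \right)} \right)} \right)}} = \frac{1}{-1998538 - -33} = \frac{1}{-1998538 + 33} = \frac{1}{-1998505} = - \frac{1}{1998505}$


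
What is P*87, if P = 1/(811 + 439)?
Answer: 87/1250 ≈ 0.069600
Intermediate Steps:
P = 1/1250 ≈ 0.00080000
P*87 = (1/1250)*87 = 87/1250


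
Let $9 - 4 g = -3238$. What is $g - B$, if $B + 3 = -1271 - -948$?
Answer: $\frac{4551}{4} \approx 1137.8$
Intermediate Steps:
$g = \frac{3247}{4}$ ($g = \frac{9}{4} - - \frac{1619}{2} = \frac{9}{4} + \frac{1619}{2} = \frac{3247}{4} \approx 811.75$)
$B = -326$ ($B = -3 - 323 = -326$)
$g - B = \frac{3247}{4} - -326 = \frac{3247}{4} + 326 = \frac{4551}{4}$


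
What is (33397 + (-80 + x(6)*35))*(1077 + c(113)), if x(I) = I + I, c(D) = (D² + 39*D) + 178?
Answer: 621806647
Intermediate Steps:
c(D) = 178 + D² + 39*D
x(I) = 2*I
(33397 + (-80 + x(6)*35))*(1077 + c(113)) = (33397 + (-80 + (2*6)*35))*(1077 + (178 + 113² + 39*113)) = (33397 + (-80 + 12*35))*(1077 + (178 + 12769 + 4407)) = (33397 + (-80 + 420))*(1077 + 17354) = (33397 + 340)*18431 = 33737*18431 = 621806647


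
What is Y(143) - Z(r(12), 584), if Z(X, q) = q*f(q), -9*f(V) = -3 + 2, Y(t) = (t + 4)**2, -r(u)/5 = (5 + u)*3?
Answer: 193897/9 ≈ 21544.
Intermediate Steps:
r(u) = -75 - 15*u (r(u) = -5*(5 + u)*3 = -5*(15 + 3*u) = -75 - 15*u)
Y(t) = (4 + t)**2
f(V) = 1/9 (f(V) = -(-3 + 2)/9 = -1/9*(-1) = 1/9)
Z(X, q) = q/9 (Z(X, q) = q*(1/9) = q/9)
Y(143) - Z(r(12), 584) = (4 + 143)**2 - 584/9 = 147**2 - 1*584/9 = 21609 - 584/9 = 193897/9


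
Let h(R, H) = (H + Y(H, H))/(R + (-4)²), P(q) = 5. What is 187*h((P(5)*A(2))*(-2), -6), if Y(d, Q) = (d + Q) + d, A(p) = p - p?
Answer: -561/2 ≈ -280.50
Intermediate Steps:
A(p) = 0
Y(d, Q) = Q + 2*d (Y(d, Q) = (Q + d) + d = Q + 2*d)
h(R, H) = 4*H/(16 + R) (h(R, H) = (H + (H + 2*H))/(R + (-4)²) = (H + 3*H)/(R + 16) = (4*H)/(16 + R) = 4*H/(16 + R))
187*h((P(5)*A(2))*(-2), -6) = 187*(4*(-6)/(16 + (5*0)*(-2))) = 187*(4*(-6)/(16 + 0*(-2))) = 187*(4*(-6)/(16 + 0)) = 187*(4*(-6)/16) = 187*(4*(-6)*(1/16)) = 187*(-3/2) = -561/2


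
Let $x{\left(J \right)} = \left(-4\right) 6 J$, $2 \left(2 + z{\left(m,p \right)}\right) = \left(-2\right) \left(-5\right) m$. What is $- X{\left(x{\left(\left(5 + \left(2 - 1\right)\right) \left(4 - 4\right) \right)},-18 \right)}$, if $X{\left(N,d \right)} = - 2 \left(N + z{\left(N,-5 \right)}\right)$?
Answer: $-4$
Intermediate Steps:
$z{\left(m,p \right)} = -2 + 5 m$ ($z{\left(m,p \right)} = -2 + \frac{\left(-2\right) \left(-5\right) m}{2} = -2 + \frac{10 m}{2} = -2 + 5 m$)
$x{\left(J \right)} = - 24 J$
$X{\left(N,d \right)} = 4 - 12 N$ ($X{\left(N,d \right)} = - 2 \left(N + \left(-2 + 5 N\right)\right) = - 2 \left(-2 + 6 N\right) = 4 - 12 N$)
$- X{\left(x{\left(\left(5 + \left(2 - 1\right)\right) \left(4 - 4\right) \right)},-18 \right)} = - (4 - 12 \left(- 24 \left(5 + \left(2 - 1\right)\right) \left(4 - 4\right)\right)) = - (4 - 12 \left(- 24 \left(5 + 1\right) 0\right)) = - (4 - 12 \left(- 24 \cdot 6 \cdot 0\right)) = - (4 - 12 \left(\left(-24\right) 0\right)) = - (4 - 0) = - (4 + 0) = \left(-1\right) 4 = -4$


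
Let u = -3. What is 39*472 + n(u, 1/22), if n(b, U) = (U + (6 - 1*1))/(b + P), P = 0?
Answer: 404939/22 ≈ 18406.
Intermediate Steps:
n(b, U) = (5 + U)/b (n(b, U) = (U + (6 - 1*1))/(b + 0) = (U + (6 - 1))/b = (U + 5)/b = (5 + U)/b)
39*472 + n(u, 1/22) = 39*472 + (5 + 1/22)/(-3) = 18408 - (5 + 1/22)/3 = 18408 - 1/3*111/22 = 18408 - 37/22 = 404939/22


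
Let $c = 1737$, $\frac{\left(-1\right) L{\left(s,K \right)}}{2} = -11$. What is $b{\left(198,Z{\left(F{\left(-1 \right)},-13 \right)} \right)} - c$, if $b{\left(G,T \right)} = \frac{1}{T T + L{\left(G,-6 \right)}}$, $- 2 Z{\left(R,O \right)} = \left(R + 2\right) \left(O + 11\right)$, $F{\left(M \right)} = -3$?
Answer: $- \frac{39950}{23} \approx -1737.0$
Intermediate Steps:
$L{\left(s,K \right)} = 22$ ($L{\left(s,K \right)} = \left(-2\right) \left(-11\right) = 22$)
$Z{\left(R,O \right)} = - \frac{\left(2 + R\right) \left(11 + O\right)}{2}$ ($Z{\left(R,O \right)} = - \frac{\left(R + 2\right) \left(O + 11\right)}{2} = - \frac{\left(2 + R\right) \left(11 + O\right)}{2}$)
$b{\left(G,T \right)} = \frac{1}{22 + T^{2}}$ ($b{\left(G,T \right)} = \frac{1}{T T + 22} = \frac{1}{T^{2} + 22} = \frac{1}{22 + T^{2}}$)
$b{\left(198,Z{\left(F{\left(-1 \right)},-13 \right)} \right)} - c = \frac{1}{22 + \left(-11 - -13 - - \frac{33}{2} - \left(- \frac{13}{2}\right) \left(-3\right)\right)^{2}} - 1737 = \frac{1}{22 + \left(-11 + 13 + \frac{33}{2} - \frac{39}{2}\right)^{2}} - 1737 = \frac{1}{22 + \left(-1\right)^{2}} - 1737 = \frac{1}{22 + 1} - 1737 = \frac{1}{23} - 1737 = - \frac{39950}{23}$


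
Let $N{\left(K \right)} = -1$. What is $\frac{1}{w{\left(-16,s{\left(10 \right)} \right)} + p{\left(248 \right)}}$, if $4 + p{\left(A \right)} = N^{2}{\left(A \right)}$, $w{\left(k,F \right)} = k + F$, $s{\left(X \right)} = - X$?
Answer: $- \frac{1}{29} \approx -0.034483$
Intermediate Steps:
$w{\left(k,F \right)} = F + k$
$p{\left(A \right)} = -3$ ($p{\left(A \right)} = -4 + \left(-1\right)^{2} = -4 + 1 = -3$)
$\frac{1}{w{\left(-16,s{\left(10 \right)} \right)} + p{\left(248 \right)}} = \frac{1}{\left(\left(-1\right) 10 - 16\right) - 3} = \frac{1}{\left(-10 - 16\right) - 3} = \frac{1}{-26 - 3} = \frac{1}{-29} = - \frac{1}{29}$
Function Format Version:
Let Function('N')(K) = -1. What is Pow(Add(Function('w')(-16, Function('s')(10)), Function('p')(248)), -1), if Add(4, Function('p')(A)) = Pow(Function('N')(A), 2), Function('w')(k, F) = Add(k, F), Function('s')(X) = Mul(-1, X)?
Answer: Rational(-1, 29) ≈ -0.034483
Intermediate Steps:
Function('w')(k, F) = Add(F, k)
Function('p')(A) = -3 (Function('p')(A) = Add(-4, Pow(-1, 2)) = Add(-4, 1) = -3)
Pow(Add(Function('w')(-16, Function('s')(10)), Function('p')(248)), -1) = Pow(Add(Add(Mul(-1, 10), -16), -3), -1) = Pow(Add(Add(-10, -16), -3), -1) = Pow(Add(-26, -3), -1) = Pow(-29, -1) = Rational(-1, 29)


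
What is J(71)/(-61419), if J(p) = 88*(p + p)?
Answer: -12496/61419 ≈ -0.20345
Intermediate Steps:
J(p) = 176*p (J(p) = 88*(2*p) = 176*p)
J(71)/(-61419) = (176*71)/(-61419) = 12496*(-1/61419) = -12496/61419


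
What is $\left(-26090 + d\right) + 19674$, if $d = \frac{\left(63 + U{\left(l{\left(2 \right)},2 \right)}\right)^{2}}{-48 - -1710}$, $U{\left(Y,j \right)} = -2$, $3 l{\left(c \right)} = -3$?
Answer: $- \frac{10659671}{1662} \approx -6413.8$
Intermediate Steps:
$l{\left(c \right)} = -1$ ($l{\left(c \right)} = \frac{1}{3} \left(-3\right) = -1$)
$d = \frac{3721}{1662}$ ($d = \frac{\left(63 - 2\right)^{2}}{-48 - -1710} = \frac{61^{2}}{-48 + 1710} = \frac{3721}{1662} \approx 2.2389$)
$\left(-26090 + d\right) + 19674 = \left(-26090 + \frac{3721}{1662}\right) + 19674 = - \frac{43357859}{1662} + 19674 = - \frac{10659671}{1662}$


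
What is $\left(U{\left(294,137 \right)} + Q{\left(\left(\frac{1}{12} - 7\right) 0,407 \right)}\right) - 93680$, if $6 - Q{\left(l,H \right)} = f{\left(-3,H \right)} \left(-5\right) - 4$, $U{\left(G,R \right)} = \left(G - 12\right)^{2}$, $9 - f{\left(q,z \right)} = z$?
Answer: $-16136$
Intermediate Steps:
$f{\left(q,z \right)} = 9 - z$
$U{\left(G,R \right)} = \left(-12 + G\right)^{2}$
$Q{\left(l,H \right)} = 55 - 5 H$ ($Q{\left(l,H \right)} = 6 - \left(\left(9 - H\right) \left(-5\right) - 4\right) = 6 - \left(\left(-45 + 5 H\right) - 4\right) = 6 - \left(-49 + 5 H\right) = 55 - 5 H$)
$\left(U{\left(294,137 \right)} + Q{\left(\left(\frac{1}{12} - 7\right) 0,407 \right)}\right) - 93680 = \left(\left(-12 + 294\right)^{2} + \left(55 - 2035\right)\right) - 93680 = \left(282^{2} + \left(55 - 2035\right)\right) - 93680 = \left(79524 - 1980\right) - 93680 = 77544 - 93680 = -16136$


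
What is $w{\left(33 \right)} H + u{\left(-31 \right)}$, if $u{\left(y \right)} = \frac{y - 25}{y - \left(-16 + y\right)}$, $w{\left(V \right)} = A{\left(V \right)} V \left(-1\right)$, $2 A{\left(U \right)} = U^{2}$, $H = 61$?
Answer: $-1096082$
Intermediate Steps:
$A{\left(U \right)} = \frac{U^{2}}{2}$
$w{\left(V \right)} = - \frac{V^{3}}{2}$ ($w{\left(V \right)} = \frac{V^{2}}{2} V \left(-1\right) = \frac{V^{3}}{2} \left(-1\right) = - \frac{V^{3}}{2}$)
$u{\left(y \right)} = - \frac{25}{16} + \frac{y}{16}$ ($u{\left(y \right)} = \frac{-25 + y}{16} = \left(-25 + y\right) \frac{1}{16} = - \frac{25}{16} + \frac{y}{16}$)
$w{\left(33 \right)} H + u{\left(-31 \right)} = - \frac{33^{3}}{2} \cdot 61 + \left(- \frac{25}{16} + \frac{1}{16} \left(-31\right)\right) = \left(- \frac{1}{2}\right) 35937 \cdot 61 - \frac{7}{2} = \left(- \frac{35937}{2}\right) 61 - \frac{7}{2} = - \frac{2192157}{2} - \frac{7}{2} = -1096082$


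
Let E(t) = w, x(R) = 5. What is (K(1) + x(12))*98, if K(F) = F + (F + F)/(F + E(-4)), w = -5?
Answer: 539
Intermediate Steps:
E(t) = -5
K(F) = F + 2*F/(-5 + F) (K(F) = F + (F + F)/(F - 5) = F + (2*F)/(-5 + F) = F + 2*F/(-5 + F))
(K(1) + x(12))*98 = (1*(-3 + 1)/(-5 + 1) + 5)*98 = (1*(-2)/(-4) + 5)*98 = (1*(-¼)*(-2) + 5)*98 = (½ + 5)*98 = (11/2)*98 = 539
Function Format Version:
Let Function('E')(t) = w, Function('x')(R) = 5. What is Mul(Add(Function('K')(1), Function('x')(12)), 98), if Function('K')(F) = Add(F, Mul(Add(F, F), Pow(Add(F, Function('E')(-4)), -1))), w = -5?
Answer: 539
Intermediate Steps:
Function('E')(t) = -5
Function('K')(F) = Add(F, Mul(2, F, Pow(Add(-5, F), -1))) (Function('K')(F) = Add(F, Mul(Add(F, F), Pow(Add(F, -5), -1))) = Add(F, Mul(Mul(2, F), Pow(Add(-5, F), -1))) = Add(F, Mul(2, F, Pow(Add(-5, F), -1))))
Mul(Add(Function('K')(1), Function('x')(12)), 98) = Mul(Add(Mul(1, Pow(Add(-5, 1), -1), Add(-3, 1)), 5), 98) = Mul(Add(Mul(1, Pow(-4, -1), -2), 5), 98) = Mul(Add(Mul(1, Rational(-1, 4), -2), 5), 98) = Mul(Add(Rational(1, 2), 5), 98) = Mul(Rational(11, 2), 98) = 539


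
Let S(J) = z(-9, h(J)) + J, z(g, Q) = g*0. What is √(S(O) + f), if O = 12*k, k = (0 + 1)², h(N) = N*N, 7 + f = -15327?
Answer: I*√15322 ≈ 123.78*I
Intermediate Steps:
f = -15334 (f = -7 - 15327 = -15334)
h(N) = N²
k = 1 (k = 1² = 1)
O = 12 (O = 12*1 = 12)
z(g, Q) = 0
S(J) = J (S(J) = 0 + J = J)
√(S(O) + f) = √(12 - 15334) = √(-15322) = I*√15322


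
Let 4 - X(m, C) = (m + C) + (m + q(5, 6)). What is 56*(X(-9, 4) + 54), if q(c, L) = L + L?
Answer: 3360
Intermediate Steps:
q(c, L) = 2*L
X(m, C) = -8 - C - 2*m (X(m, C) = 4 - ((m + C) + (m + 2*6)) = 4 - ((C + m) + (m + 12)) = 4 - ((C + m) + (12 + m)) = 4 - (12 + C + 2*m) = 4 + (-12 - C - 2*m) = -8 - C - 2*m)
56*(X(-9, 4) + 54) = 56*((-8 - 1*4 - 2*(-9)) + 54) = 56*((-8 - 4 + 18) + 54) = 56*(6 + 54) = 56*60 = 3360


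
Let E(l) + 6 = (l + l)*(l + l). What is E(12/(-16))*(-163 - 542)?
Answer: 10575/4 ≈ 2643.8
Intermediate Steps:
E(l) = -6 + 4*l² (E(l) = -6 + (l + l)*(l + l) = -6 + (2*l)*(2*l) = -6 + 4*l²)
E(12/(-16))*(-163 - 542) = (-6 + 4*(12/(-16))²)*(-163 - 542) = (-6 + 4*(12*(-1/16))²)*(-705) = (-6 + 4*(-¾)²)*(-705) = (-6 + 4*(9/16))*(-705) = (-6 + 9/4)*(-705) = -15/4*(-705) = 10575/4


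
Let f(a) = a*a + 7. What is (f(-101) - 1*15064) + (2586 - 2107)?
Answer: -4377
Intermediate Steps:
f(a) = 7 + a² (f(a) = a² + 7 = 7 + a²)
(f(-101) - 1*15064) + (2586 - 2107) = ((7 + (-101)²) - 1*15064) + (2586 - 2107) = ((7 + 10201) - 15064) + 479 = (10208 - 15064) + 479 = -4856 + 479 = -4377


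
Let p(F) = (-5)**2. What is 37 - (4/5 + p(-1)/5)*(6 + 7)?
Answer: -192/5 ≈ -38.400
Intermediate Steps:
p(F) = 25
37 - (4/5 + p(-1)/5)*(6 + 7) = 37 - (4/5 + 25/5)*(6 + 7) = 37 - (4*(1/5) + 25*(1/5))*13 = 37 - (4/5 + 5)*13 = 37 - 29*13/5 = 37 - 1*377/5 = 37 - 377/5 = -192/5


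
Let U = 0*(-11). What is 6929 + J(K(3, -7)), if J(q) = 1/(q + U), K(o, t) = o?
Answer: 20788/3 ≈ 6929.3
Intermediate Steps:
U = 0
J(q) = 1/q (J(q) = 1/(q + 0) = 1/q)
6929 + J(K(3, -7)) = 6929 + 1/3 = 20788/3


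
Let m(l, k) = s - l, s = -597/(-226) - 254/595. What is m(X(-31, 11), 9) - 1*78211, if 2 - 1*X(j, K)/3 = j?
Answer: -10530047889/134470 ≈ -78308.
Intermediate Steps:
X(j, K) = 6 - 3*j
s = 297811/134470 (s = -597*(-1/226) - 254*1/595 = 597/226 - 254/595 = 297811/134470 ≈ 2.2147)
m(l, k) = 297811/134470 - l
m(X(-31, 11), 9) - 1*78211 = (297811/134470 - (6 - 3*(-31))) - 1*78211 = (297811/134470 - (6 + 93)) - 78211 = (297811/134470 - 1*99) - 78211 = (297811/134470 - 99) - 78211 = -13014719/134470 - 78211 = -10530047889/134470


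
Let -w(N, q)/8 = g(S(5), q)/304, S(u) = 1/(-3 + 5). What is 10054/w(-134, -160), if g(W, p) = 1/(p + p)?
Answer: 122256640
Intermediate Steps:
S(u) = 1/2
g(W, p) = 1/(2*p)
w(N, q) = -1/(76*q) (w(N, q) = -8*1/(2*q)/304 = -1/(76*q))
10054/w(-134, -160) = 10054/((-1/76/(-160))) = 10054/((-1/76*(-1/160))) = 10054/(1/12160) = 10054*12160 = 122256640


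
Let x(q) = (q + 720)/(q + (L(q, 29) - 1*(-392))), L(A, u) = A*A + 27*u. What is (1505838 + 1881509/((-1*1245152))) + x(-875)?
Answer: 287221157422486683/190738609120 ≈ 1.5058e+6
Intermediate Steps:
L(A, u) = A**2 + 27*u
x(q) = (720 + q)/(1175 + q + q**2) (x(q) = (q + 720)/(q + ((q**2 + 27*29) - 1*(-392))) = (720 + q)/(q + ((q**2 + 783) + 392)) = (720 + q)/(q + ((783 + q**2) + 392)) = (720 + q)/(q + (1175 + q**2)) = (720 + q)/(1175 + q + q**2))
(1505838 + 1881509/((-1*1245152))) + x(-875) = (1505838 + 1881509/((-1*1245152))) + (720 - 875)/(1175 - 875 + (-875)**2) = (1505838 + 1881509/(-1245152)) - 155/(1175 - 875 + 765625) = (1505838 + 1881509*(-1/1245152)) - 155/765925 = (1505838 - 1881509/1245152) + (1/765925)*(-155) = 1874995315867/1245152 - 31/153185 = 287221157422486683/190738609120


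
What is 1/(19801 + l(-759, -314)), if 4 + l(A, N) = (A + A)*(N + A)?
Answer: 1/1648611 ≈ 6.0657e-7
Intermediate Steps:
l(A, N) = -4 + 2*A*(A + N) (l(A, N) = -4 + (A + A)*(N + A) = -4 + (2*A)*(A + N) = -4 + 2*A*(A + N))
1/(19801 + l(-759, -314)) = 1/(19801 + (-4 + 2*(-759)**2 + 2*(-759)*(-314))) = 1/(19801 + (-4 + 2*576081 + 476652)) = 1/(19801 + (-4 + 1152162 + 476652)) = 1/(19801 + 1628810) = 1/1648611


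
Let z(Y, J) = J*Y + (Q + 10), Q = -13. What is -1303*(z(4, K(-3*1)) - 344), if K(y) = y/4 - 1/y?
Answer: 1362938/3 ≈ 4.5431e+5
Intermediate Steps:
K(y) = -1/y + y/4 (K(y) = y*(¼) - 1/y = y/4 - 1/y = -1/y + y/4)
z(Y, J) = -3 + J*Y (z(Y, J) = J*Y + (-13 + 10) = J*Y - 3 = -3 + J*Y)
-1303*(z(4, K(-3*1)) - 344) = -1303*((-3 + (-1/((-3*1)) + (-3*1)/4)*4) - 344) = -1303*((-3 + (-1/(-3) + (¼)*(-3))*4) - 344) = -1303*((-3 + (-1*(-⅓) - ¾)*4) - 344) = -1303*((-3 + (⅓ - ¾)*4) - 344) = -1303*((-3 - 5/12*4) - 344) = -1303*((-3 - 5/3) - 344) = -1303*(-14/3 - 344) = -1303*(-1046/3) = 1362938/3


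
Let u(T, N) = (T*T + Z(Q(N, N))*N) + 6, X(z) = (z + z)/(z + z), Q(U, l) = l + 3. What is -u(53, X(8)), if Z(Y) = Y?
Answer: -2819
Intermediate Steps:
Q(U, l) = 3 + l
X(z) = 1 (X(z) = (2*z)/((2*z)) = (2*z)*(1/(2*z)) = 1)
u(T, N) = 6 + T**2 + N*(3 + N) (u(T, N) = (T*T + (3 + N)*N) + 6 = (T**2 + N*(3 + N)) + 6 = 6 + T**2 + N*(3 + N))
-u(53, X(8)) = -(6 + 53**2 + 1*(3 + 1)) = -(6 + 2809 + 1*4) = -(6 + 2809 + 4) = -1*2819 = -2819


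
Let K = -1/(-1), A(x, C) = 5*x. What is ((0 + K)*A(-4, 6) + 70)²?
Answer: 2500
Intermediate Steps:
K = 1 (K = -1*(-1) = 1)
((0 + K)*A(-4, 6) + 70)² = ((0 + 1)*(5*(-4)) + 70)² = (1*(-20) + 70)² = (-20 + 70)² = 50² = 2500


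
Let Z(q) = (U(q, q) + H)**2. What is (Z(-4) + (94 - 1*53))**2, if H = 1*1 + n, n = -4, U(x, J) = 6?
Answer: 2500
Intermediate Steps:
H = -3 (H = 1*1 - 4 = 1 - 4 = -3)
Z(q) = 9 (Z(q) = (6 - 3)**2 = 3**2 = 9)
(Z(-4) + (94 - 1*53))**2 = (9 + (94 - 1*53))**2 = (9 + (94 - 53))**2 = (9 + 41)**2 = 50**2 = 2500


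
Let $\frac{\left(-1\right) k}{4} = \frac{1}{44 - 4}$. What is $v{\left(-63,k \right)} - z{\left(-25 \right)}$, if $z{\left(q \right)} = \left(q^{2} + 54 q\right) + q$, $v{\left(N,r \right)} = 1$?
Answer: $751$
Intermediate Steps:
$k = - \frac{1}{10}$ ($k = - \frac{4}{44 - 4} = - \frac{4}{40} = \left(-4\right) \frac{1}{40} = - \frac{1}{10} \approx -0.1$)
$z{\left(q \right)} = q^{2} + 55 q$
$v{\left(-63,k \right)} - z{\left(-25 \right)} = 1 - - 25 \left(55 - 25\right) = 1 - \left(-25\right) 30 = 1 - -750 = 1 + 750 = 751$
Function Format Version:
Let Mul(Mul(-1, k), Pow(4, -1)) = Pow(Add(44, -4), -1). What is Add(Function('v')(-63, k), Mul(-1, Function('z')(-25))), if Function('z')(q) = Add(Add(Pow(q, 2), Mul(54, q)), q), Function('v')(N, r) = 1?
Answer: 751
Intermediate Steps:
k = Rational(-1, 10) (k = Mul(-4, Pow(Add(44, -4), -1)) = Mul(-4, Pow(40, -1)) = Mul(-4, Rational(1, 40)) = Rational(-1, 10) ≈ -0.10000)
Function('z')(q) = Add(Pow(q, 2), Mul(55, q))
Add(Function('v')(-63, k), Mul(-1, Function('z')(-25))) = Add(1, Mul(-1, Mul(-25, Add(55, -25)))) = Add(1, Mul(-1, Mul(-25, 30))) = Add(1, Mul(-1, -750)) = Add(1, 750) = 751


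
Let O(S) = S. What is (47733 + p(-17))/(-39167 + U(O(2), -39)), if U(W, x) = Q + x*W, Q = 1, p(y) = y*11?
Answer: -23773/19622 ≈ -1.2115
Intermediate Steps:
p(y) = 11*y
U(W, x) = 1 + W*x (U(W, x) = 1 + x*W = 1 + W*x)
(47733 + p(-17))/(-39167 + U(O(2), -39)) = (47733 + 11*(-17))/(-39167 + (1 + 2*(-39))) = (47733 - 187)/(-39167 + (1 - 78)) = 47546/(-39167 - 77) = 47546/(-39244) = 47546*(-1/39244) = -23773/19622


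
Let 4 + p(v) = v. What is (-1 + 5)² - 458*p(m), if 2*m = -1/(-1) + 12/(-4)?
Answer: 2306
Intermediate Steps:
m = -1 (m = (-1/(-1) + 12/(-4))/2 = (-1*(-1) + 12*(-¼))/2 = (1 - 3)/2 = (½)*(-2) = -1)
p(v) = -4 + v
(-1 + 5)² - 458*p(m) = (-1 + 5)² - 458*(-4 - 1) = 4² - 458*(-5) = 16 + 2290 = 2306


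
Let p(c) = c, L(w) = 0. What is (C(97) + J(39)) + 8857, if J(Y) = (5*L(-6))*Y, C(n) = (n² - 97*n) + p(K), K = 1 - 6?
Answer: 8852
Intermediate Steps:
K = -5
C(n) = -5 + n² - 97*n (C(n) = (n² - 97*n) - 5 = -5 + n² - 97*n)
J(Y) = 0 (J(Y) = (5*0)*Y = 0*Y = 0)
(C(97) + J(39)) + 8857 = ((-5 + 97² - 97*97) + 0) + 8857 = ((-5 + 9409 - 9409) + 0) + 8857 = (-5 + 0) + 8857 = -5 + 8857 = 8852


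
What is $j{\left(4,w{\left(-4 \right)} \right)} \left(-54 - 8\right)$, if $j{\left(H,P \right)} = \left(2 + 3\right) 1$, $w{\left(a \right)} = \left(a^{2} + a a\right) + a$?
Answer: $-310$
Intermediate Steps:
$w{\left(a \right)} = a + 2 a^{2}$ ($w{\left(a \right)} = \left(a^{2} + a^{2}\right) + a = 2 a^{2} + a = a + 2 a^{2}$)
$j{\left(H,P \right)} = 5$ ($j{\left(H,P \right)} = 5 \cdot 1 = 5$)
$j{\left(4,w{\left(-4 \right)} \right)} \left(-54 - 8\right) = 5 \left(-54 - 8\right) = 5 \left(-62\right) = -310$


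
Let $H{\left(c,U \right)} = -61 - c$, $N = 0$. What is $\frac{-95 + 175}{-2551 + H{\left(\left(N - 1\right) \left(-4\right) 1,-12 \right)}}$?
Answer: $- \frac{10}{327} \approx -0.030581$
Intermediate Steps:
$\frac{-95 + 175}{-2551 + H{\left(\left(N - 1\right) \left(-4\right) 1,-12 \right)}} = \frac{-95 + 175}{-2551 - \left(61 + \left(0 - 1\right) \left(-4\right) 1\right)} = \frac{80}{-2551 - \left(61 + \left(-1\right) \left(-4\right) 1\right)} = \frac{80}{-2551 - \left(61 + 4 \cdot 1\right)} = \frac{80}{-2551 - 65} = \frac{80}{-2616} = 80 \left(- \frac{1}{2616}\right) = - \frac{10}{327}$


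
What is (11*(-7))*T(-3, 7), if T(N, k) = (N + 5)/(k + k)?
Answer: -11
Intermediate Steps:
T(N, k) = (5 + N)/(2*k) (T(N, k) = (5 + N)/((2*k)) = (5 + N)*(1/(2*k)) = (5 + N)/(2*k))
(11*(-7))*T(-3, 7) = (11*(-7))*((1/2)*(5 - 3)/7) = -77*2/(2*7) = -77*1/7 = -11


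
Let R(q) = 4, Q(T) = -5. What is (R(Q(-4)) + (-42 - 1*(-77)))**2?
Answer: 1521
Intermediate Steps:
(R(Q(-4)) + (-42 - 1*(-77)))**2 = (4 + (-42 - 1*(-77)))**2 = (4 + (-42 + 77))**2 = (4 + 35)**2 = 39**2 = 1521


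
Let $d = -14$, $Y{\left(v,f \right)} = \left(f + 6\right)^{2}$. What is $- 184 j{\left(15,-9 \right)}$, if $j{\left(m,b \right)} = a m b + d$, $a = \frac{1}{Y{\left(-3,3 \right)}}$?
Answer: $\frac{8648}{3} \approx 2882.7$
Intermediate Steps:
$Y{\left(v,f \right)} = \left(6 + f\right)^{2}$
$a = \frac{1}{81}$ ($a = \frac{1}{\left(6 + 3\right)^{2}} = \frac{1}{9^{2}} = \frac{1}{81} \approx 0.012346$)
$j{\left(m,b \right)} = -14 + \frac{b m}{81}$ ($j{\left(m,b \right)} = \frac{m}{81} b - 14 = \frac{b m}{81} - 14 = -14 + \frac{b m}{81}$)
$- 184 j{\left(15,-9 \right)} = - 184 \left(-14 + \frac{1}{81} \left(-9\right) 15\right) = - 184 \left(-14 - \frac{5}{3}\right) = \left(-184\right) \left(- \frac{47}{3}\right) = \frac{8648}{3}$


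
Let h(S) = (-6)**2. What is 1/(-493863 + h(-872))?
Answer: -1/493827 ≈ -2.0250e-6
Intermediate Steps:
h(S) = 36
1/(-493863 + h(-872)) = 1/(-493863 + 36) = 1/(-493827) = -1/493827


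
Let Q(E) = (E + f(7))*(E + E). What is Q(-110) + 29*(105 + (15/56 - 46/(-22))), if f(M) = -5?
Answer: 17502657/616 ≈ 28413.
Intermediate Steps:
Q(E) = 2*E*(-5 + E) (Q(E) = (E - 5)*(E + E) = (-5 + E)*(2*E) = 2*E*(-5 + E))
Q(-110) + 29*(105 + (15/56 - 46/(-22))) = 2*(-110)*(-5 - 110) + 29*(105 + (15/56 - 46/(-22))) = 2*(-110)*(-115) + 29*(105 + (15*(1/56) - 46*(-1/22))) = 25300 + 29*(105 + (15/56 + 23/11)) = 25300 + 29*(105 + 1453/616) = 25300 + 29*(66133/616) = 25300 + 1917857/616 = 17502657/616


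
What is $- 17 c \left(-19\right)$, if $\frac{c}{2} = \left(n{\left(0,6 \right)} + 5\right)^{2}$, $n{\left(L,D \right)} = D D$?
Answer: $1085926$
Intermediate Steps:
$n{\left(L,D \right)} = D^{2}$
$c = 3362$ ($c = 2 \left(6^{2} + 5\right)^{2} = 2 \left(36 + 5\right)^{2} = 2 \cdot 41^{2} = 2 \cdot 1681 = 3362$)
$- 17 c \left(-19\right) = \left(-17\right) 3362 \left(-19\right) = \left(-57154\right) \left(-19\right) = 1085926$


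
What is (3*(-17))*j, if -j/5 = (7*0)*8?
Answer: 0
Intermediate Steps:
j = 0 (j = -5*7*0*8 = -0*8 = -5*0 = 0)
(3*(-17))*j = (3*(-17))*0 = -51*0 = 0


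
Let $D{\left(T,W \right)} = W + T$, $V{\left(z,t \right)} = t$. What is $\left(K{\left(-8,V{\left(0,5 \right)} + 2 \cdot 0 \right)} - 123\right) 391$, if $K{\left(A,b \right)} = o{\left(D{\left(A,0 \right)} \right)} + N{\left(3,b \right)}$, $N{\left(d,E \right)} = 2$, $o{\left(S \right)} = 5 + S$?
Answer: $-48484$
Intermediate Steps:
$D{\left(T,W \right)} = T + W$
$K{\left(A,b \right)} = 7 + A$ ($K{\left(A,b \right)} = \left(5 + \left(A + 0\right)\right) + 2 = \left(5 + A\right) + 2 = 7 + A$)
$\left(K{\left(-8,V{\left(0,5 \right)} + 2 \cdot 0 \right)} - 123\right) 391 = \left(\left(7 - 8\right) - 123\right) 391 = \left(-1 - 123\right) 391 = \left(-124\right) 391 = -48484$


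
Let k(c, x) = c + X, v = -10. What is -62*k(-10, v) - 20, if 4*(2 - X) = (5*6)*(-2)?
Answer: -454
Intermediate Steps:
X = 17 (X = 2 - 5*6*(-2)/4 = 2 - 15*(-2)/2 = 2 - 1/4*(-60) = 2 + 15 = 17)
k(c, x) = 17 + c (k(c, x) = c + 17 = 17 + c)
-62*k(-10, v) - 20 = -62*(17 - 10) - 20 = -62*7 - 20 = -434 - 20 = -454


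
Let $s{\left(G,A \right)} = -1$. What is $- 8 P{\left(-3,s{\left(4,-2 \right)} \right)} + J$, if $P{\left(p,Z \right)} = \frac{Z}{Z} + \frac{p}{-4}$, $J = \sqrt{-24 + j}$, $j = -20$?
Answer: $-14 + 2 i \sqrt{11} \approx -14.0 + 6.6332 i$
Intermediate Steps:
$J = 2 i \sqrt{11}$ ($J = \sqrt{-24 - 20} = \sqrt{-44} = 2 i \sqrt{11} \approx 6.6332 i$)
$P{\left(p,Z \right)} = 1 - \frac{p}{4}$ ($P{\left(p,Z \right)} = 1 + p \left(- \frac{1}{4}\right) = 1 - \frac{p}{4}$)
$- 8 P{\left(-3,s{\left(4,-2 \right)} \right)} + J = - 8 \left(1 - - \frac{3}{4}\right) + 2 i \sqrt{11} = - 8 \left(1 + \frac{3}{4}\right) + 2 i \sqrt{11} = \left(-8\right) \frac{7}{4} + 2 i \sqrt{11} = -14 + 2 i \sqrt{11}$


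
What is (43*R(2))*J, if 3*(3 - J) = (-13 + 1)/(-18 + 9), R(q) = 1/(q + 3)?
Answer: 989/45 ≈ 21.978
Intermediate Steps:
R(q) = 1/(3 + q)
J = 23/9 (J = 3 - (-13 + 1)/(3*(-18 + 9)) = 3 - (-4)/(-9) = 3 - (-4)*(-1)/9 = 3 - ⅓*4/3 = 3 - 4/9 = 23/9 ≈ 2.5556)
(43*R(2))*J = (43/(3 + 2))*(23/9) = (43/5)*(23/9) = 989/45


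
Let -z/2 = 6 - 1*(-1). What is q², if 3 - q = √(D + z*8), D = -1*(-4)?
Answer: -99 - 36*I*√3 ≈ -99.0 - 62.354*I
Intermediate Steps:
z = -14 (z = -2*(6 - 1*(-1)) = -2*(6 + 1) = -2*7 = -14)
D = 4
q = 3 - 6*I*√3 (q = 3 - √(4 - 14*8) = 3 - √(4 - 112) = 3 - √(-108) = 3 - 6*I*√3 ≈ 3.0 - 10.392*I)
q² = (3 - 6*I*√3)²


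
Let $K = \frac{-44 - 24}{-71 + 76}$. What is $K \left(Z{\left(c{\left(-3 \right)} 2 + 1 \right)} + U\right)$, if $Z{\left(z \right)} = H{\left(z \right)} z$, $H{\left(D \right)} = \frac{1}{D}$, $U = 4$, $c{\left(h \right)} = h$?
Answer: $-68$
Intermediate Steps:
$Z{\left(z \right)} = 1$ ($Z{\left(z \right)} = \frac{z}{z} = 1$)
$K = - \frac{68}{5} \approx -13.6$
$K \left(Z{\left(c{\left(-3 \right)} 2 + 1 \right)} + U\right) = - \frac{68 \left(1 + 4\right)}{5} = \left(- \frac{68}{5}\right) 5 = -68$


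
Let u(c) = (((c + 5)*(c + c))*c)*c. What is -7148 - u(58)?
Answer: -24591260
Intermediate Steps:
u(c) = 2*c³*(5 + c) (u(c) = (((5 + c)*(2*c))*c)*c = ((2*c*(5 + c))*c)*c = (2*c²*(5 + c))*c = 2*c³*(5 + c))
-7148 - u(58) = -7148 - 2*58³*(5 + 58) = -7148 - 2*195112*63 = -7148 - 1*24584112 = -7148 - 24584112 = -24591260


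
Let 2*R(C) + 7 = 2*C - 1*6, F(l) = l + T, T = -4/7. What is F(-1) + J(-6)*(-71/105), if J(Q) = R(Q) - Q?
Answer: 593/210 ≈ 2.8238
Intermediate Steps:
T = -4/7 (T = -4*⅐ = -4/7 ≈ -0.57143)
F(l) = -4/7 + l (F(l) = l - 4/7 = -4/7 + l)
R(C) = -13/2 + C (R(C) = -7/2 + (2*C - 1*6)/2 = -7/2 + (2*C - 6)/2 = -7/2 + (-6 + 2*C)/2 = -7/2 + (-3 + C) = -13/2 + C)
J(Q) = -13/2 (J(Q) = (-13/2 + Q) - Q = -13/2)
F(-1) + J(-6)*(-71/105) = (-4/7 - 1) - (-923)/(2*105) = -11/7 - (-923)/(2*105) = -11/7 - 13/2*(-71/105) = -11/7 + 923/210 = 593/210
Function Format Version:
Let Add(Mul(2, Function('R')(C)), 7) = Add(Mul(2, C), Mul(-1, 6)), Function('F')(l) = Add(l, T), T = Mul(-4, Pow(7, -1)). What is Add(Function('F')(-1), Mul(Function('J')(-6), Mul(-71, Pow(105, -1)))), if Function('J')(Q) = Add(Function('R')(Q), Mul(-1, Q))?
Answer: Rational(593, 210) ≈ 2.8238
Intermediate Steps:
T = Rational(-4, 7) (T = Mul(-4, Rational(1, 7)) = Rational(-4, 7) ≈ -0.57143)
Function('F')(l) = Add(Rational(-4, 7), l) (Function('F')(l) = Add(l, Rational(-4, 7)) = Add(Rational(-4, 7), l))
Function('R')(C) = Add(Rational(-13, 2), C) (Function('R')(C) = Add(Rational(-7, 2), Mul(Rational(1, 2), Add(Mul(2, C), Mul(-1, 6)))) = Add(Rational(-7, 2), Mul(Rational(1, 2), Add(Mul(2, C), -6))) = Add(Rational(-7, 2), Mul(Rational(1, 2), Add(-6, Mul(2, C)))) = Add(Rational(-7, 2), Add(-3, C)) = Add(Rational(-13, 2), C))
Function('J')(Q) = Rational(-13, 2) (Function('J')(Q) = Add(Add(Rational(-13, 2), Q), Mul(-1, Q)) = Rational(-13, 2))
Add(Function('F')(-1), Mul(Function('J')(-6), Mul(-71, Pow(105, -1)))) = Add(Add(Rational(-4, 7), -1), Mul(Rational(-13, 2), Mul(-71, Pow(105, -1)))) = Add(Rational(-11, 7), Mul(Rational(-13, 2), Mul(-71, Rational(1, 105)))) = Add(Rational(-11, 7), Mul(Rational(-13, 2), Rational(-71, 105))) = Add(Rational(-11, 7), Rational(923, 210)) = Rational(593, 210)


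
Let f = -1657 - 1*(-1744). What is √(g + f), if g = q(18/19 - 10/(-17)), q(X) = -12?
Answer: 5*√3 ≈ 8.6602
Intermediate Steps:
f = 87 (f = -1657 + 1744 = 87)
g = -12
√(g + f) = √(-12 + 87) = √75 = 5*√3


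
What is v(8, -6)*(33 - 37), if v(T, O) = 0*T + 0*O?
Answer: 0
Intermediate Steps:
v(T, O) = 0 (v(T, O) = 0 + 0 = 0)
v(8, -6)*(33 - 37) = 0*(33 - 37) = 0*(-4) = 0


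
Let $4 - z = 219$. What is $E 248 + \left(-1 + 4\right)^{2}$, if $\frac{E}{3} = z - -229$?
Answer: $10425$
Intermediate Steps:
$z = -215$ ($z = 4 - 219 = -215$)
$E = 42$ ($E = 3 \left(-215 - -229\right) = 3 \left(-215 + 229\right) = 3 \cdot 14 = 42$)
$E 248 + \left(-1 + 4\right)^{2} = 42 \cdot 248 + \left(-1 + 4\right)^{2} = 10416 + 3^{2} = 10416 + 9 = 10425$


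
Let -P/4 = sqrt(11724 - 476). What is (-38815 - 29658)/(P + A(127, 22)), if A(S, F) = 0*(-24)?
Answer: 68473*sqrt(703)/11248 ≈ 161.41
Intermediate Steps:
A(S, F) = 0
P = -16*sqrt(703) (P = -4*sqrt(11724 - 476) = -16*sqrt(703) ≈ -424.23)
(-38815 - 29658)/(P + A(127, 22)) = (-38815 - 29658)/(-16*sqrt(703) + 0) = -68473*(-sqrt(703)/11248) = -(-68473)*sqrt(703)/11248 = 68473*sqrt(703)/11248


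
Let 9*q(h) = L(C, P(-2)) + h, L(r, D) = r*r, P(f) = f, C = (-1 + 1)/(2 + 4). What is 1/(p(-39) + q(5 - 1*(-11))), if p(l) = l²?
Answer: 9/13705 ≈ 0.00065669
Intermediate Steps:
C = 0 (C = 0/6 = 0*(⅙) = 0)
L(r, D) = r²
q(h) = h/9 (q(h) = (0² + h)/9 = (0 + h)/9 = h/9)
1/(p(-39) + q(5 - 1*(-11))) = 1/((-39)² + (5 - 1*(-11))/9) = 1/(1521 + (5 + 11)/9) = 1/(1521 + (⅑)*16) = 1/(1521 + 16/9) = 1/(13705/9) = 9/13705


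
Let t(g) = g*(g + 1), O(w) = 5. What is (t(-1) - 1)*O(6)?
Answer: -5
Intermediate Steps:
t(g) = g*(1 + g)
(t(-1) - 1)*O(6) = (-(1 - 1) - 1)*5 = (-1*0 - 1)*5 = (0 - 1)*5 = -1*5 = -5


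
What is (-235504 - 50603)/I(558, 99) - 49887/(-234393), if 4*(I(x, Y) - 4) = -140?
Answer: 971927892/105307 ≈ 9229.5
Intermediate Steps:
I(x, Y) = -31 (I(x, Y) = 4 + (1/4)*(-140) = 4 - 35 = -31)
(-235504 - 50603)/I(558, 99) - 49887/(-234393) = (-235504 - 50603)/(-31) - 49887/(-234393) = -286107*(-1/31) - 49887*(-1/234393) = 286107/31 + 723/3397 = 971927892/105307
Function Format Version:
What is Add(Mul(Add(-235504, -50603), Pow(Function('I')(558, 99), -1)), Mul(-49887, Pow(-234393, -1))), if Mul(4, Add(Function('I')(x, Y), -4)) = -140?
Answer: Rational(971927892, 105307) ≈ 9229.5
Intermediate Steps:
Function('I')(x, Y) = -31 (Function('I')(x, Y) = Add(4, Mul(Rational(1, 4), -140)) = Add(4, -35) = -31)
Add(Mul(Add(-235504, -50603), Pow(Function('I')(558, 99), -1)), Mul(-49887, Pow(-234393, -1))) = Add(Mul(Add(-235504, -50603), Pow(-31, -1)), Mul(-49887, Pow(-234393, -1))) = Add(Mul(-286107, Rational(-1, 31)), Mul(-49887, Rational(-1, 234393))) = Add(Rational(286107, 31), Rational(723, 3397)) = Rational(971927892, 105307)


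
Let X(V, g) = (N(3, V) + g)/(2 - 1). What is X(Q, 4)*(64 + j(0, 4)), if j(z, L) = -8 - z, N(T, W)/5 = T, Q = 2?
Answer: 1064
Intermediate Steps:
N(T, W) = 5*T
X(V, g) = 15 + g (X(V, g) = (5*3 + g)/(2 - 1) = (15 + g)/1 = (15 + g)*1 = 15 + g)
X(Q, 4)*(64 + j(0, 4)) = (15 + 4)*(64 + (-8 - 1*0)) = 19*(64 + (-8 + 0)) = 19*(64 - 8) = 19*56 = 1064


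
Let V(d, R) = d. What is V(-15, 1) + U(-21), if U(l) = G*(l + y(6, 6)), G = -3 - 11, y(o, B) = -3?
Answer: 321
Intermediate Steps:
G = -14
U(l) = 42 - 14*l (U(l) = -14*(l - 3) = -14*(-3 + l) = 42 - 14*l)
V(-15, 1) + U(-21) = -15 + (42 - 14*(-21)) = -15 + (42 + 294) = -15 + 336 = 321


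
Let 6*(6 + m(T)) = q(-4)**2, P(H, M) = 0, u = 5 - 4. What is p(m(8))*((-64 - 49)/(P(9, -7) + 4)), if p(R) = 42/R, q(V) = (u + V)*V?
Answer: -791/12 ≈ -65.917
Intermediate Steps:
u = 1
q(V) = V*(1 + V) (q(V) = (1 + V)*V = V*(1 + V))
m(T) = 18 (m(T) = -6 + (-4*(1 - 4))**2/6 = -6 + (-4*(-3))**2/6 = -6 + (1/6)*12**2 = -6 + (1/6)*144 = -6 + 24 = 18)
p(m(8))*((-64 - 49)/(P(9, -7) + 4)) = (42/18)*((-64 - 49)/(0 + 4)) = (42*(1/18))*(-113/4) = 7*(-113*1/4)/3 = (7/3)*(-113/4) = -791/12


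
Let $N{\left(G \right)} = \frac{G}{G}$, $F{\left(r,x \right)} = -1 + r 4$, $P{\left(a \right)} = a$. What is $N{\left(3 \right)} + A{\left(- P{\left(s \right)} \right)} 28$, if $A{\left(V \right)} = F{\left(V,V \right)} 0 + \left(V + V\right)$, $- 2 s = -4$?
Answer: $-111$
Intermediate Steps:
$s = 2$ ($s = \left(- \frac{1}{2}\right) \left(-4\right) = 2$)
$F{\left(r,x \right)} = -1 + 4 r$
$N{\left(G \right)} = 1$
$A{\left(V \right)} = 2 V$ ($A{\left(V \right)} = \left(-1 + 4 V\right) 0 + \left(V + V\right) = 0 + 2 V = 2 V$)
$N{\left(3 \right)} + A{\left(- P{\left(s \right)} \right)} 28 = 1 + 2 \left(\left(-1\right) 2\right) 28 = 1 + 2 \left(-2\right) 28 = 1 - 112 = -111$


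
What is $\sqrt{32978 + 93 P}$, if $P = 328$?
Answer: $\sqrt{63482} \approx 251.96$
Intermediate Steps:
$\sqrt{32978 + 93 P} = \sqrt{32978 + 93 \cdot 328} = \sqrt{32978 + 30504} = \sqrt{63482}$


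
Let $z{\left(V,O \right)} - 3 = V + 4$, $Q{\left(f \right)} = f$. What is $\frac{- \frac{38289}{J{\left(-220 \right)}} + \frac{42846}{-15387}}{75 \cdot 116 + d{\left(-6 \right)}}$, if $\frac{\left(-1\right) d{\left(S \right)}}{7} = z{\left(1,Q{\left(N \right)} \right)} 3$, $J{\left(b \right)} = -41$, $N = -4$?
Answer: $\frac{195798719}{1794185748} \approx 0.10913$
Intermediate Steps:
$z{\left(V,O \right)} = 7 + V$ ($z{\left(V,O \right)} = 3 + \left(V + 4\right) = 3 + \left(4 + V\right) = 7 + V$)
$d{\left(S \right)} = -168$ ($d{\left(S \right)} = - 7 \left(7 + 1\right) 3 = - 7 \cdot 8 \cdot 3 = \left(-7\right) 24 = -168$)
$\frac{- \frac{38289}{J{\left(-220 \right)}} + \frac{42846}{-15387}}{75 \cdot 116 + d{\left(-6 \right)}} = \frac{- \frac{38289}{-41} + \frac{42846}{-15387}}{75 \cdot 116 - 168} = \frac{\left(-38289\right) \left(- \frac{1}{41}\right) + 42846 \left(- \frac{1}{15387}\right)}{8700 - 168} = \frac{\frac{38289}{41} - \frac{14282}{5129}}{8532} = \frac{195798719}{210289} \cdot \frac{1}{8532} = \frac{195798719}{1794185748}$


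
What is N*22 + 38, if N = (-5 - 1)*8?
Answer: -1018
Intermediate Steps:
N = -48 (N = -6*8 = -48)
N*22 + 38 = -48*22 + 38 = -1056 + 38 = -1018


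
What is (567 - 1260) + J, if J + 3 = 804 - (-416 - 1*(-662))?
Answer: -138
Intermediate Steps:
J = 555 (J = -3 + (804 - (-416 - 1*(-662))) = -3 + (804 - (-416 + 662)) = -3 + (804 - 1*246) = -3 + (804 - 246) = -3 + 558 = 555)
(567 - 1260) + J = (567 - 1260) + 555 = -693 + 555 = -138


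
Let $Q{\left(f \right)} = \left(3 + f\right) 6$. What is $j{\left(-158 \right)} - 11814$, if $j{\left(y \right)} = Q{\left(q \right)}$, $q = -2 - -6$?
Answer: $-11772$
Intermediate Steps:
$q = 4$ ($q = -2 + 6 = 4$)
$Q{\left(f \right)} = 18 + 6 f$
$j{\left(y \right)} = 42$ ($j{\left(y \right)} = 18 + 6 \cdot 4 = 18 + 24 = 42$)
$j{\left(-158 \right)} - 11814 = 42 - 11814 = -11772$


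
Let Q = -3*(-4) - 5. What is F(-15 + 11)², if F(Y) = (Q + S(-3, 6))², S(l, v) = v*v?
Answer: 3418801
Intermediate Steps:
S(l, v) = v²
Q = 7 (Q = 12 - 5 = 7)
F(Y) = 1849 (F(Y) = (7 + 6²)² = (7 + 36)² = 43² = 1849)
F(-15 + 11)² = 1849² = 3418801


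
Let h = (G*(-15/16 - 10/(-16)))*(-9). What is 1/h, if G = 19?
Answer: 16/855 ≈ 0.018713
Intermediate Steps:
h = 855/16 (h = (19*(-15/16 - 10/(-16)))*(-9) = (19*(-15*1/16 - 10*(-1/16)))*(-9) = (19*(-15/16 + 5/8))*(-9) = (19*(-5/16))*(-9) = -95/16*(-9) = 855/16 ≈ 53.438)
1/h = 1/(855/16) = 16/855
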